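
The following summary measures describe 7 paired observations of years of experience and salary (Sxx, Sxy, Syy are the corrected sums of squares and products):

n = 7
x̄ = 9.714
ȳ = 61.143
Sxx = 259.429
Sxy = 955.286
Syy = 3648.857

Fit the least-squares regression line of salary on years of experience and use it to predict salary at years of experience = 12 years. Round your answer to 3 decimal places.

69.561

b = Sxy/Sxx = 955.286/259.429 = 3.682264
a = ȳ − b·x̄ = 61.143 − 3.682264·9.714 = 25.373490
ŷ(12) = a + b·12 = 25.373490 + 3.682264·12 = 69.560655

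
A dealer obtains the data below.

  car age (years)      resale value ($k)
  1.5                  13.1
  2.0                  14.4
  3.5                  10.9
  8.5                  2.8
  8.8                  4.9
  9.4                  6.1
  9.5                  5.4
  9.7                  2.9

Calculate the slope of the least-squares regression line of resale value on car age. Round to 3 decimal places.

-1.205

n = 8, Σx = 52.9, Σy = 60.5, Σxy = 290.29, Σx² = 440.89
Sxx = Σx² − (Σx)²/n = 440.89 − 349.80125 = 91.08875
Sxy = Σxy − (Σx)(Σy)/n = 290.29 − 400.05625 = -109.76625
b = Sxy/Sxx = -109.76625/91.08875 = -1.205047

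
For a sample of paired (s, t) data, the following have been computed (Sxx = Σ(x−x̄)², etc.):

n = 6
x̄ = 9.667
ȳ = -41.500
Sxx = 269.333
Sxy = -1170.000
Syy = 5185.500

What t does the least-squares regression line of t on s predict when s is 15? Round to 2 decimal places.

b = Sxy/Sxx = -1170/269.333 = -4.344065
a = ȳ − b·x̄ = -41.5 − (-4.344065)·9.667 = 0.494074
ŷ(15) = a + b·15 = 0.494074 + (-4.344065)·15 = -64.666897

-64.67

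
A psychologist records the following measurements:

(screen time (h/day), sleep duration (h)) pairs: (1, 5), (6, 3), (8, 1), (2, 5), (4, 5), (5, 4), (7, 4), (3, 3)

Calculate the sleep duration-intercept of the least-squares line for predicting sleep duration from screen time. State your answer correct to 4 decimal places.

5.5714

n = 8, Σx = 36, Σy = 30, Σxy = 118, Σx² = 204
Sxx = Σx² − (Σx)²/n = 204 − 162 = 42
Sxy = Σxy − (Σx)(Σy)/n = 118 − 135 = -17
b = Sxy/Sxx = -17/42 = -0.404762
a = ȳ − b·x̄ = 3.75 − (-0.404762)·4.5 = 5.571429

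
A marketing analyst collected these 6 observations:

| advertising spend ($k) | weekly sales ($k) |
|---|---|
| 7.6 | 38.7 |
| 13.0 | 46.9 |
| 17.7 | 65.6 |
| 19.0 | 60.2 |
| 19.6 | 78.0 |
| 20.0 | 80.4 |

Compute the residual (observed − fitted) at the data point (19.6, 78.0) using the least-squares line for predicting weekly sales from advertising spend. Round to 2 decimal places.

5.66

n = 6, Σx = 96.9, Σy = 369.8, Σxy = 6345.54, Σx² = 1685.21
Sxx = Σx² − (Σx)²/n = 1685.21 − 1564.935 = 120.275
Sxy = Σxy − (Σx)(Σy)/n = 6345.54 − 5972.27 = 373.27
b = Sxy/Sxx = 373.27/120.275 = 3.103471
a = ȳ − b·x̄ = 61.633333 − 3.103471·16.15 = 11.512273
ŷ(19.6) = 11.512273 + 3.103471·19.6 = 72.340309
residual = y − ŷ = 78.0 − 72.340309 = 5.659691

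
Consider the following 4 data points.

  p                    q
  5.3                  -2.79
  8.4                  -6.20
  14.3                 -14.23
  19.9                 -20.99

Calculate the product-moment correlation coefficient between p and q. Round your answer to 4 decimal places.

n = 4, Σx = 47.9, Σy = -44.21, Σxy = -688.057, Σx² = 699.15, Σy² = 689.2971
Sxx = Σx² − (Σx)²/n = 699.15 − 573.6025 = 125.5475
Sxy = Σxy − (Σx)(Σy)/n = -688.057 − (-529.41475) = -158.64225
Syy = Σy² − (Σy)²/n = 689.2971 − 488.631025 = 200.666075
r = Sxy/√(Sxx·Syy) = -158.64225/√(25193.124051) = -158.64225/158.723420 = -0.999489

-0.9995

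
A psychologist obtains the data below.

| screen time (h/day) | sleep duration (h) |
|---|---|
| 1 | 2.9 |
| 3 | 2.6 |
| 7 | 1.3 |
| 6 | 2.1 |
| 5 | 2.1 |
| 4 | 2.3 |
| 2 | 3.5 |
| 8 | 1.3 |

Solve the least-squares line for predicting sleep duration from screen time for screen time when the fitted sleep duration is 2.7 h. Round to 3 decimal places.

2.962

n = 8, Σx = 36, Σy = 18.1, Σxy = 69.5, Σx² = 204
Sxx = Σx² − (Σx)²/n = 204 − 162 = 42
Sxy = Σxy − (Σx)(Σy)/n = 69.5 − 81.45 = -11.95
b = Sxy/Sxx = -11.95/42 = -0.284524
a = ȳ − b·x̄ = 2.2625 − (-0.284524)·4.5 = 3.542857
Set a + b·x = 2.7: x = (2.7 − 3.542857) / (-0.284524) = 2.962343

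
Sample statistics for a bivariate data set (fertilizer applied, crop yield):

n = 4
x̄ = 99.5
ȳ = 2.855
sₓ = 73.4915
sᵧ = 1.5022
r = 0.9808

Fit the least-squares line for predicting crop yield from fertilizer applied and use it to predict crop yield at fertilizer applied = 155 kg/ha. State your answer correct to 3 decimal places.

3.968

b = r · sᵧ/sₓ = 0.9808 · 1.5022/73.4915 = 0.020048
a = ȳ − b·x̄ = 2.855 − 0.020048·99.5 = 0.860224
ŷ(155) = a + b·155 = 0.860224 + 0.020048·155 = 3.967664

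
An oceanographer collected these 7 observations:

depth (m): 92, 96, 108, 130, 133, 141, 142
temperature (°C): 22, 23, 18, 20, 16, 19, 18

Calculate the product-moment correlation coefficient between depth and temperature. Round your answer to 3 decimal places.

-0.708

n = 7, Σx = 842, Σy = 136, Σxy = 16139, Σx² = 103978, Σy² = 2678
Sxx = Σx² − (Σx)²/n = 103978 − 101280.571429 = 2697.428571
Sxy = Σxy − (Σx)(Σy)/n = 16139 − 16358.857143 = -219.857143
Syy = Σy² − (Σy)²/n = 2678 − 2642.285714 = 35.714286
r = Sxy/√(Sxx·Syy) = -219.857143/√(96336.734694) = -219.857143/310.381595 = -0.708345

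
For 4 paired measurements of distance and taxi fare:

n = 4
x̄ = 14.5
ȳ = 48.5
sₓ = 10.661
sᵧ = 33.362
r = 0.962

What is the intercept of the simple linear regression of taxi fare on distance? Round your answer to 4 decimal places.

4.8487

b = r · sᵧ/sₓ = 0.962 · 33.362/10.661 = 3.010435
a = ȳ − b·x̄ = 48.5 − 3.010435·14.5 = 4.848697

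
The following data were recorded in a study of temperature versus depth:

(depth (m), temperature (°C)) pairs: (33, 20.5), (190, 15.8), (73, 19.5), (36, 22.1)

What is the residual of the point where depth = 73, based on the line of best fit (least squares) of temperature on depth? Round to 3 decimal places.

-0.324

n = 4, Σx = 332, Σy = 77.9, Σxy = 5897.6, Σx² = 43814
Sxx = Σx² − (Σx)²/n = 43814 − 27556 = 16258
Sxy = Σxy − (Σx)(Σy)/n = 5897.6 − 6465.7 = -568.1
b = Sxy/Sxx = -568.1/16258 = -0.034943
a = ȳ − b·x̄ = 19.475 − (-0.034943)·83 = 22.375252
ŷ(73) = 22.375252 + (-0.034943)·73 = 19.824428
residual = y − ŷ = 19.5 − 19.824428 = -0.324428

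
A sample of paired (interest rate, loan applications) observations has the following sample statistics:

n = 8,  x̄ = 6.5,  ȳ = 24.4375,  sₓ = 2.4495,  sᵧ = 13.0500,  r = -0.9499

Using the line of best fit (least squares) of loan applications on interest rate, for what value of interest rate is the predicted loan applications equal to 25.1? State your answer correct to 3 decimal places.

6.369

b = r · sᵧ/sₓ = -0.9499 · 13.05/2.4495 = -5.060704
a = ȳ − b·x̄ = 24.4375 − (-5.060704)·6.5 = 57.332077
Set a + b·x = 25.1: x = (25.1 − 57.332077) / (-5.060704) = 6.369089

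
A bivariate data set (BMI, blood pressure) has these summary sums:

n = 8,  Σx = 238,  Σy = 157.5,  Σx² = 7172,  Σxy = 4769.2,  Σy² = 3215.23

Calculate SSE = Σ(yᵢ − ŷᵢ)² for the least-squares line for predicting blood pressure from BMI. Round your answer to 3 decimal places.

38.112

Sxx = Σx² − (Σx)²/n = 7172 − 7080.5 = 91.5
Sxy = Σxy − (Σx)(Σy)/n = 4769.2 − 4685.625 = 83.575
Syy = Σy² − (Σy)²/n = 3215.23 − 3100.78125 = 114.44875
b = Sxy/Sxx = 83.575/91.5 = 0.913388
SSE = Syy − b·Sxy = 114.44875 − 0.913388·83.575 = 38.112350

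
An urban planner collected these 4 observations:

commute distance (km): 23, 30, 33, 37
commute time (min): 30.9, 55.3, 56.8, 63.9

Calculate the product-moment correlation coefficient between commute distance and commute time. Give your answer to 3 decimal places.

0.966

n = 4, Σx = 123, Σy = 206.9, Σxy = 6608.4, Σx² = 3887, Σy² = 11322.35
Sxx = Σx² − (Σx)²/n = 3887 − 3782.25 = 104.75
Sxy = Σxy − (Σx)(Σy)/n = 6608.4 − 6362.175 = 246.225
Syy = Σy² − (Σy)²/n = 11322.35 − 10701.9025 = 620.4475
r = Sxy/√(Sxx·Syy) = 246.225/√(64991.875625) = 246.225/254.935042 = 0.965834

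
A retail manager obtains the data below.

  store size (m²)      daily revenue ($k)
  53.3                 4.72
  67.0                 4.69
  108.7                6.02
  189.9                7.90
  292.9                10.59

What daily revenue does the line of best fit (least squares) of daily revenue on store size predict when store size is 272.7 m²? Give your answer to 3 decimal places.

10.048

n = 5, Σx = 711.8, Σy = 33.92, Σxy = 5822.201, Σx² = 140998
Sxx = Σx² − (Σx)²/n = 140998 − 101331.848 = 39666.152
Sxy = Σxy − (Σx)(Σy)/n = 5822.201 − 4828.8512 = 993.3498
b = Sxy/Sxx = 993.3498/39666.152 = 0.025043
a = ȳ − b·x̄ = 6.784 − 0.025043·142.36 = 3.218913
ŷ(272.7) = a + b·272.7 = 3.218913 + 0.025043·272.7 = 10.048073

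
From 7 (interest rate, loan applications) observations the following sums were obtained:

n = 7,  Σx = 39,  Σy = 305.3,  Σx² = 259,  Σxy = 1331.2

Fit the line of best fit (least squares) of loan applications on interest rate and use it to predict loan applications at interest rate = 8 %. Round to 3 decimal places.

Sxx = Σx² − (Σx)²/n = 259 − 217.285714 = 41.714286
Sxy = Σxy − (Σx)(Σy)/n = 1331.2 − 1700.957143 = -369.757143
b = Sxy/Sxx = -369.757143/41.714286 = -8.864041
a = ȳ − b·x̄ = 43.614286 − (-8.864041)·5.571429 = 92.999658
ŷ(8) = a + b·8 = 92.999658 + (-8.864041)·8 = 22.087329

22.087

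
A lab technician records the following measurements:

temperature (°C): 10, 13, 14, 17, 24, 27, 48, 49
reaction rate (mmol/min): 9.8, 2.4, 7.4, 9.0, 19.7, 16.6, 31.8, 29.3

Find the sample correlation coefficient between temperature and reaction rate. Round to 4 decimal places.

n = 8, Σx = 202, Σy = 126, Σxy = 4268.9, Σx² = 6764, Σy² = 2770.94
Sxx = Σx² − (Σx)²/n = 6764 − 5100.5 = 1663.5
Sxy = Σxy − (Σx)(Σy)/n = 4268.9 − 3181.5 = 1087.4
Syy = Σy² − (Σy)²/n = 2770.94 − 1984.5 = 786.44
r = Sxy/√(Sxx·Syy) = 1087.4/√(1308242.94) = 1087.4/1143.784481 = 0.950704

0.9507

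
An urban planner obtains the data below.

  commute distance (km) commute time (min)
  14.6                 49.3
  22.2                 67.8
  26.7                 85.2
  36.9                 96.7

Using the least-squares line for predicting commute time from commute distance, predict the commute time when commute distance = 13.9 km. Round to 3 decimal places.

n = 4, Σx = 100.4, Σy = 299, Σxy = 8068.01, Σx² = 2780.5
Sxx = Σx² − (Σx)²/n = 2780.5 − 2520.04 = 260.46
Sxy = Σxy − (Σx)(Σy)/n = 8068.01 − 7504.9 = 563.11
b = Sxy/Sxx = 563.11/260.46 = 2.161983
a = ȳ − b·x̄ = 74.75 − 2.161983·25.1 = 20.484236
ŷ(13.9) = a + b·13.9 = 20.484236 + 2.161983·13.9 = 50.535794

50.536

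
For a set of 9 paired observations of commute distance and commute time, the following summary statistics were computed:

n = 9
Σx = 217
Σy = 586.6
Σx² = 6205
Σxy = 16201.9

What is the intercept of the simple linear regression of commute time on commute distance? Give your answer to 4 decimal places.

14.1664

Sxx = Σx² − (Σx)²/n = 6205 − 5232.111111 = 972.888889
Sxy = Σxy − (Σx)(Σy)/n = 16201.9 − 14143.577778 = 2058.322222
b = Sxy/Sxx = 2058.322222/972.888889 = 2.115681
a = ȳ − b·x̄ = 65.177778 − 2.115681·24.111111 = 14.166366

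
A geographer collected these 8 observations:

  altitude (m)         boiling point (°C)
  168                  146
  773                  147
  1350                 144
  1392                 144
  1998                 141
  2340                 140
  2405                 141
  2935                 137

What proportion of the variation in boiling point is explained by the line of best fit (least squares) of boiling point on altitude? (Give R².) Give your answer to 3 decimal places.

n = 8, Σx = 13361, Σy = 1140, Σxy = 1883525, Σx² = 28251771, Σy² = 162528
Sxx = Σx² − (Σx)²/n = 28251771 − 22314540.125 = 5937230.875
Sxy = Σxy − (Σx)(Σy)/n = 1883525 − 1903942.5 = -20417.5
Syy = Σy² − (Σy)²/n = 162528 − 162450 = 78
R² = Sxy²/(Sxx·Syy) = (-20417.5)²/(5937230.875·78) = 0.900174

0.900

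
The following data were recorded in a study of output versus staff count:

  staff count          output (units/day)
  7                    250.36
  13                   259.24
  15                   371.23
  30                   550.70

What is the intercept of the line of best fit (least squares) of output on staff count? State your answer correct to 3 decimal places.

134.053

n = 4, Σx = 65, Σy = 1431.53, Σxy = 27212.09, Σx² = 1343
Sxx = Σx² − (Σx)²/n = 1343 − 1056.25 = 286.75
Sxy = Σxy − (Σx)(Σy)/n = 27212.09 − 23262.3625 = 3949.7275
b = Sxy/Sxx = 3949.7275/286.75 = 13.774115
a = ȳ − b·x̄ = 357.8825 − 13.774115·16.25 = 134.053130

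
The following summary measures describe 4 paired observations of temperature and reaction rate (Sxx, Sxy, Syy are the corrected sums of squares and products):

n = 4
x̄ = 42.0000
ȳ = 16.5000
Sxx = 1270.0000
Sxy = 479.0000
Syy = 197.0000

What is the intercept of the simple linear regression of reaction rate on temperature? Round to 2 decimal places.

0.66

b = Sxy/Sxx = 479/1270 = 0.377165
a = ȳ − b·x̄ = 16.5 − 0.377165·42 = 0.659055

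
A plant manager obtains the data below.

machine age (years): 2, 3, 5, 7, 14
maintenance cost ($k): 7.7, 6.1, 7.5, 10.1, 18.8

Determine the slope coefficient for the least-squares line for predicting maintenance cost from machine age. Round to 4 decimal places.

n = 5, Σx = 31, Σy = 50.2, Σxy = 405.1, Σx² = 283
Sxx = Σx² − (Σx)²/n = 283 − 192.2 = 90.8
Sxy = Σxy − (Σx)(Σy)/n = 405.1 − 311.24 = 93.86
b = Sxy/Sxx = 93.86/90.8 = 1.033700

1.0337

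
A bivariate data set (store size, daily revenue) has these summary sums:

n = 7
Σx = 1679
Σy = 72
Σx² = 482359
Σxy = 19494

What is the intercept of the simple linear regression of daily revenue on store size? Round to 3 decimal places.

3.587

Sxx = Σx² − (Σx)²/n = 482359 − 402720.142857 = 79638.857143
Sxy = Σxy − (Σx)(Σy)/n = 19494 − 17269.714286 = 2224.285714
b = Sxy/Sxx = 2224.285714/79638.857143 = 0.027930
a = ȳ − b·x̄ = 10.285714 − 0.027930·239.857143 = 3.586587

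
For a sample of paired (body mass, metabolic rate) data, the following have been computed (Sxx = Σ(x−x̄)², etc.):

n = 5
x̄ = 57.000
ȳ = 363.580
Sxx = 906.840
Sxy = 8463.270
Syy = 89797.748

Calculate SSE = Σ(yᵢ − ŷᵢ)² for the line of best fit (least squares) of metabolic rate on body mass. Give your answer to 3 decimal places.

10812.548

b = Sxy/Sxx = 8463.27/906.84 = 9.332705
SSE = Syy − b·Sxy = 89797.748 − 9.332705·8463.27 = 10812.547642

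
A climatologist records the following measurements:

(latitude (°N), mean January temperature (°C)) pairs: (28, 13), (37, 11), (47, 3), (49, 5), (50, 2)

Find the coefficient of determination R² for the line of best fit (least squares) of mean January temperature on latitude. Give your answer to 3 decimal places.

0.910

n = 5, Σx = 211, Σy = 34, Σxy = 1257, Σx² = 9263, Σy² = 328
Sxx = Σx² − (Σx)²/n = 9263 − 8904.2 = 358.8
Sxy = Σxy − (Σx)(Σy)/n = 1257 − 1434.8 = -177.8
Syy = Σy² − (Σy)²/n = 328 − 231.2 = 96.8
R² = Sxy²/(Sxx·Syy) = (-177.8)²/(358.8·96.8) = 0.910198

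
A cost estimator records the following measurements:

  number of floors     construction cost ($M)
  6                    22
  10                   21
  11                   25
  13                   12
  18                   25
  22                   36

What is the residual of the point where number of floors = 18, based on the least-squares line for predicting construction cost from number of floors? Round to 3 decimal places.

-2.265

n = 6, Σx = 80, Σy = 141, Σxy = 2015, Σx² = 1234
Sxx = Σx² − (Σx)²/n = 1234 − 1066.666667 = 167.333333
Sxy = Σxy − (Σx)(Σy)/n = 2015 − 1880 = 135
b = Sxy/Sxx = 135/167.333333 = 0.806773
a = ȳ − b·x̄ = 23.5 − 0.806773·13.333333 = 12.743028
ŷ(18) = 12.743028 + 0.806773·18 = 27.264940
residual = y − ŷ = 25 − 27.264940 = -2.264940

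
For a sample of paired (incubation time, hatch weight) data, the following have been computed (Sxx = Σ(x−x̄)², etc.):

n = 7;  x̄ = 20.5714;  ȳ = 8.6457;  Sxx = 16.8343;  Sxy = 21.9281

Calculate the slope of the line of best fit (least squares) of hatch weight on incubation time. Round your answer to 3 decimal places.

1.303

b = Sxy/Sxx = 21.9281/16.8343 = 1.302585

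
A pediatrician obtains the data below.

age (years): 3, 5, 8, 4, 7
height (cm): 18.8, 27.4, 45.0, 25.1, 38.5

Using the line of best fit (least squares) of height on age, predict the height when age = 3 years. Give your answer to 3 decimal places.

n = 5, Σx = 27, Σy = 154.8, Σxy = 923.3, Σx² = 163
Sxx = Σx² − (Σx)²/n = 163 − 145.8 = 17.2
Sxy = Σxy − (Σx)(Σy)/n = 923.3 − 835.92 = 87.38
b = Sxy/Sxx = 87.38/17.2 = 5.080233
a = ȳ − b·x̄ = 30.96 − 5.080233·5.4 = 3.526744
ŷ(3) = a + b·3 = 3.526744 + 5.080233·3 = 18.767442

18.767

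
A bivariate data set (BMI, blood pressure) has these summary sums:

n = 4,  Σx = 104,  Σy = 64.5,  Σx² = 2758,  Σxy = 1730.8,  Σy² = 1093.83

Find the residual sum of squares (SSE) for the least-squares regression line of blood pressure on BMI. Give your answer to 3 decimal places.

0.167

Sxx = Σx² − (Σx)²/n = 2758 − 2704 = 54
Sxy = Σxy − (Σx)(Σy)/n = 1730.8 − 1677 = 53.8
Syy = Σy² − (Σy)²/n = 1093.83 − 1040.0625 = 53.7675
b = Sxy/Sxx = 53.8/54 = 0.996296
SSE = Syy − b·Sxy = 53.7675 − 0.996296·53.8 = 0.166759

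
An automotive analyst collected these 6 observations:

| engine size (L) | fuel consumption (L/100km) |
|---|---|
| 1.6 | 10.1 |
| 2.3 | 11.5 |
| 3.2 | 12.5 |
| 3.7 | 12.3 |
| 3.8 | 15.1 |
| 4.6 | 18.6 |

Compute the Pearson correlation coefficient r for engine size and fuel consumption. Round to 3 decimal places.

0.888

n = 6, Σx = 19.2, Σy = 80.1, Σxy = 271.06, Σx² = 67.38, Σy² = 1115.77
Sxx = Σx² − (Σx)²/n = 67.38 − 61.44 = 5.94
Sxy = Σxy − (Σx)(Σy)/n = 271.06 − 256.32 = 14.74
Syy = Σy² − (Σy)²/n = 1115.77 − 1069.335 = 46.435
r = Sxy/√(Sxx·Syy) = 14.74/√(275.8239) = 14.74/16.607947 = 0.887527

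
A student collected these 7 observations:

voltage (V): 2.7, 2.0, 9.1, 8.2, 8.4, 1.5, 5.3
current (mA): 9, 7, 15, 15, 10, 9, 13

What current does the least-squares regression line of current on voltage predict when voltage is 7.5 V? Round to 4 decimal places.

n = 7, Σx = 37.2, Σy = 78, Σxy = 464.2, Σx² = 262.24
Sxx = Σx² − (Σx)²/n = 262.24 − 197.691429 = 64.548571
Sxy = Σxy − (Σx)(Σy)/n = 464.2 − 414.514286 = 49.685714
b = Sxy/Sxx = 49.685714/64.548571 = 0.769742
a = ȳ − b·x̄ = 11.142857 − 0.769742·5.314286 = 7.052231
ŷ(7.5) = a + b·7.5 = 7.052231 + 0.769742·7.5 = 12.825292

12.8253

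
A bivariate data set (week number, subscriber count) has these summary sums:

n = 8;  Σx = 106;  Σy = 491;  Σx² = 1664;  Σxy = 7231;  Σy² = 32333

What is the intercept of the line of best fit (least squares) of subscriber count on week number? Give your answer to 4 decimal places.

Sxx = Σx² − (Σx)²/n = 1664 − 1404.5 = 259.5
Sxy = Σxy − (Σx)(Σy)/n = 7231 − 6505.75 = 725.25
b = Sxy/Sxx = 725.25/259.5 = 2.794798
a = ȳ − b·x̄ = 61.375 − 2.794798·13.25 = 24.343931

24.3439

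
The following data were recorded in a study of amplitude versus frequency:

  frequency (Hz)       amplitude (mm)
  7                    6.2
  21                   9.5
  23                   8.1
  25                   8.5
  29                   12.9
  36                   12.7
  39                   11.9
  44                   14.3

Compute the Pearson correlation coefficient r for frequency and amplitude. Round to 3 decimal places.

0.907

n = 8, Σx = 224, Σy = 84.1, Σxy = 2566.3, Σx² = 7238, Σy² = 940.35
Sxx = Σx² − (Σx)²/n = 7238 − 6272 = 966
Sxy = Σxy − (Σx)(Σy)/n = 2566.3 − 2354.8 = 211.5
Syy = Σy² − (Σy)²/n = 940.35 − 884.10125 = 56.24875
r = Sxy/√(Sxx·Syy) = 211.5/√(54336.2925) = 211.5/233.101464 = 0.907330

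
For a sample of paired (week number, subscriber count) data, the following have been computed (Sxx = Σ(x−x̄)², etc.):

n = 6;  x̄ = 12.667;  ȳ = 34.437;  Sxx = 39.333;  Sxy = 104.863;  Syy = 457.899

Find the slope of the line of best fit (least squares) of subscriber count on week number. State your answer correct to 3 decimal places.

2.666

b = Sxy/Sxx = 104.863/39.333 = 2.666031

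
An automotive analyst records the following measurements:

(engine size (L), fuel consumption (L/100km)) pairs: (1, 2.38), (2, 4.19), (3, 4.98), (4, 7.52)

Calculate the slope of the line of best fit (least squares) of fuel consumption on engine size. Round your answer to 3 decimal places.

1.621

n = 4, Σx = 10, Σy = 19.07, Σxy = 55.78, Σx² = 30
Sxx = Σx² − (Σx)²/n = 30 − 25 = 5
Sxy = Σxy − (Σx)(Σy)/n = 55.78 − 47.675 = 8.105
b = Sxy/Sxx = 8.105/5 = 1.621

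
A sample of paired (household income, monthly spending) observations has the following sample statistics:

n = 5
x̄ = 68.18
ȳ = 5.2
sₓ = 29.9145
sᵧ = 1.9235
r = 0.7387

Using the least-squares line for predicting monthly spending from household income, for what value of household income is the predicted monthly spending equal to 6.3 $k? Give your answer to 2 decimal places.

91.34

b = r · sᵧ/sₓ = 0.7387 · 1.9235/29.9145 = 0.047498
a = ȳ − b·x̄ = 5.2 − 0.047498·68.18 = 1.961562
Set a + b·x = 6.3: x = (6.3 − 1.961562) / 0.047498 = 91.338698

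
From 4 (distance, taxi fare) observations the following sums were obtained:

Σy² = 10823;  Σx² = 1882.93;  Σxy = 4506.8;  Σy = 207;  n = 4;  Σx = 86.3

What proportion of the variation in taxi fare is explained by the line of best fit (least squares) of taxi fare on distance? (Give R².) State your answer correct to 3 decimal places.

Sxx = Σx² − (Σx)²/n = 1882.93 − 1861.9225 = 21.0075
Sxy = Σxy − (Σx)(Σy)/n = 4506.8 − 4466.025 = 40.775
Syy = Σy² − (Σy)²/n = 10823 − 10712.25 = 110.75
R² = Sxy²/(Sxx·Syy) = (40.775)²/(21.0075·110.75) = 0.714611

0.715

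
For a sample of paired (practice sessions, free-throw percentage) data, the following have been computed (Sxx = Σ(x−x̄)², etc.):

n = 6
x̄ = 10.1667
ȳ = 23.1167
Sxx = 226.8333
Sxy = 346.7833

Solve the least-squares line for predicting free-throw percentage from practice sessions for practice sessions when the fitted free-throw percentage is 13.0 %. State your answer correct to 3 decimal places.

3.549

b = Sxy/Sxx = 346.7833/226.8333 = 1.528802
a = ȳ − b·x̄ = 23.1167 − 1.528802·10.1667 = 7.573824
Set a + b·x = 13.0: x = (13.0 − 7.573824) / 1.528802 = 3.549298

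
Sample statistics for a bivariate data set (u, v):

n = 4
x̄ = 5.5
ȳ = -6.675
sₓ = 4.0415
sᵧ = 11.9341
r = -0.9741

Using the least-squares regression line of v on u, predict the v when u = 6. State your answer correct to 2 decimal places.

-8.11

b = r · sᵧ/sₓ = -0.9741 · 11.9341/4.0415 = -2.876409
a = ȳ − b·x̄ = -6.675 − (-2.876409)·5.5 = 9.145249
ŷ(6) = a + b·6 = 9.145249 + (-2.876409)·6 = -8.113204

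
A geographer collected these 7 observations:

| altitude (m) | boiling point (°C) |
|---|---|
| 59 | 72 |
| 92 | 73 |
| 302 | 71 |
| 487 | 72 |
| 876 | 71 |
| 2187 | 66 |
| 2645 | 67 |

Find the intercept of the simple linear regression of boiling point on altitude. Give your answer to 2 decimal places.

72.60

n = 7, Σx = 6648, Σy = 492, Σxy = 451223, Σx² = 12886688
Sxx = Σx² − (Σx)²/n = 12886688 − 6313700.571429 = 6572987.428571
Sxy = Σxy − (Σx)(Σy)/n = 451223 − 467259.428571 = -16036.428571
b = Sxy/Sxx = -16036.428571/6572987.428571 = -0.002440
a = ȳ − b·x̄ = 70.285714 − (-0.002440)·949.714286 = 72.602777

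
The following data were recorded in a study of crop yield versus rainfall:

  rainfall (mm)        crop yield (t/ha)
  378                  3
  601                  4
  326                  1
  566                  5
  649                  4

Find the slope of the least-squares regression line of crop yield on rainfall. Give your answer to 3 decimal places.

0.009

n = 5, Σx = 2520, Σy = 17, Σxy = 9290, Σx² = 1351918
Sxx = Σx² − (Σx)²/n = 1351918 − 1270080 = 81838
Sxy = Σxy − (Σx)(Σy)/n = 9290 − 8568 = 722
b = Sxy/Sxx = 722/81838 = 0.008822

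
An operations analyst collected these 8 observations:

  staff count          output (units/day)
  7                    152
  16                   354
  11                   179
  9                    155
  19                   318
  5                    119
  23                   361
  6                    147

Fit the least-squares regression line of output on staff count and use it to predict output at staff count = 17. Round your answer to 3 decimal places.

n = 8, Σx = 96, Σy = 1785, Σxy = 25914, Σx² = 1458
Sxx = Σx² − (Σx)²/n = 1458 − 1152 = 306
Sxy = Σxy − (Σx)(Σy)/n = 25914 − 21420 = 4494
b = Sxy/Sxx = 4494/306 = 14.686275
a = ȳ − b·x̄ = 223.125 − 14.686275·12 = 46.889706
ŷ(17) = a + b·17 = 46.889706 + 14.686275·17 = 296.556373

296.556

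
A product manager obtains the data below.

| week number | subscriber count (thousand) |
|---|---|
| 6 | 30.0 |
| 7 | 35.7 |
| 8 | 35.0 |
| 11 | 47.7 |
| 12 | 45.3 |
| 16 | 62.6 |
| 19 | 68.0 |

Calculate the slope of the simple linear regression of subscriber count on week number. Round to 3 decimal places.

n = 7, Σx = 79, Σy = 324.3, Σxy = 4071.8, Σx² = 1031
Sxx = Σx² − (Σx)²/n = 1031 − 891.571429 = 139.428571
Sxy = Σxy − (Σx)(Σy)/n = 4071.8 − 3659.957143 = 411.842857
b = Sxy/Sxx = 411.842857/139.428571 = 2.953791

2.954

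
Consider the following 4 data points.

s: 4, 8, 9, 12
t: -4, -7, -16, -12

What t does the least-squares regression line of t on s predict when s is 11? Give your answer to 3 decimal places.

n = 4, Σx = 33, Σy = -39, Σxy = -360, Σx² = 305
Sxx = Σx² − (Σx)²/n = 305 − 272.25 = 32.75
Sxy = Σxy − (Σx)(Σy)/n = -360 − (-321.75) = -38.25
b = Sxy/Sxx = -38.25/32.75 = -1.167939
a = ȳ − b·x̄ = -9.75 − (-1.167939)·8.25 = -0.114504
ŷ(11) = a + b·11 = -0.114504 + (-1.167939)·11 = -12.961832

-12.962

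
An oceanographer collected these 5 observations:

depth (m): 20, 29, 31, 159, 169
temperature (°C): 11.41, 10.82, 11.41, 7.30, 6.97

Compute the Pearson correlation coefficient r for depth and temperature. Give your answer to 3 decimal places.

n = 5, Σx = 408, Σy = 47.91, Σxy = 3234.32, Σx² = 56044, Σy² = 479.3195
Sxx = Σx² − (Σx)²/n = 56044 − 33292.8 = 22751.2
Sxy = Σxy − (Σx)(Σy)/n = 3234.32 − 3909.456 = -675.136
Syy = Σy² − (Σy)²/n = 479.3195 − 459.07362 = 20.24588
r = Sxy/√(Sxx·Syy) = -675.136/√(460618.065056) = -675.136/678.688489 = -0.994766

-0.995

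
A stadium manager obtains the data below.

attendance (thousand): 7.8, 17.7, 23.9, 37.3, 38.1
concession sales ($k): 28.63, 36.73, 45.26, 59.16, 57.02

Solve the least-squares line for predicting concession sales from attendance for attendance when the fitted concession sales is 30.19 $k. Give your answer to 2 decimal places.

9.79

n = 5, Σx = 124.8, Σy = 226.8, Σxy = 6334.279, Σx² = 3788.24
Sxx = Σx² − (Σx)²/n = 3788.24 − 3115.008 = 673.232
Sxy = Σxy − (Σx)(Σy)/n = 6334.279 − 5660.928 = 673.351
b = Sxy/Sxx = 673.351/673.232 = 1.000177
a = ȳ − b·x̄ = 45.36 − 1.000177·24.96 = 20.395588
Set a + b·x = 30.19: x = (30.19 − 20.395588) / 1.000177 = 9.792681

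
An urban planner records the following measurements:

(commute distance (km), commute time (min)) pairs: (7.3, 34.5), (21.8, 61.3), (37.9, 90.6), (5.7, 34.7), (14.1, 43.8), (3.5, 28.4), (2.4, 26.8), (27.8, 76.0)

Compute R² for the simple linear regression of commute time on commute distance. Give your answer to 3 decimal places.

0.992

n = 8, Σx = 120.5, Σy = 396.1, Σxy = 8113.82, Σx² = 2987.09, Σy² = 23579.63
Sxx = Σx² − (Σx)²/n = 2987.09 − 1815.03125 = 1172.05875
Sxy = Σxy − (Σx)(Σy)/n = 8113.82 − 5966.25625 = 2147.56375
Syy = Σy² − (Σy)²/n = 23579.63 − 19611.90125 = 3967.72875
R² = Sxy²/(Sxx·Syy) = (2147.56375)²/(1172.05875·3967.72875) = 0.991747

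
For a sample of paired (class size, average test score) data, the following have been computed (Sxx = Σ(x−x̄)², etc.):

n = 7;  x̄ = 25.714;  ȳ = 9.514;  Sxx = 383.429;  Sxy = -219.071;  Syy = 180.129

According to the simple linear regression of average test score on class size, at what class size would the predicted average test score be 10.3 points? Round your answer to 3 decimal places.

24.338

b = Sxy/Sxx = -219.071/383.429 = -0.571347
a = ȳ − b·x̄ = 9.514 − (-0.571347)·25.714 = 24.205616
Set a + b·x = 10.3: x = (10.3 − 24.205616) / (-0.571347) = 24.338304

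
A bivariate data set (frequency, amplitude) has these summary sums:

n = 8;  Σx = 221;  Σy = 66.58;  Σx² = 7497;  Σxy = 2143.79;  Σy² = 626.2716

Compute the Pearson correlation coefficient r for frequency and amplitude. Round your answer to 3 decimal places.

Sxx = Σx² − (Σx)²/n = 7497 − 6105.125 = 1391.875
Sxy = Σxy − (Σx)(Σy)/n = 2143.79 − 1839.2725 = 304.5175
Syy = Σy² − (Σy)²/n = 626.2716 − 554.11205 = 72.15955
r = Sxy/√(Sxx·Syy) = 304.5175/√(100437.073656) = 304.5175/316.918087 = 0.960871

0.961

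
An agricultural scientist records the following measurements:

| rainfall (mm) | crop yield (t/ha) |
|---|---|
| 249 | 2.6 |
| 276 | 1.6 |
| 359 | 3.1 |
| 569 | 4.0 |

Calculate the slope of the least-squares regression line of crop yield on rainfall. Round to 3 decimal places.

n = 4, Σx = 1453, Σy = 11.3, Σxy = 4477.9, Σx² = 590819
Sxx = Σx² − (Σx)²/n = 590819 − 527802.25 = 63016.75
Sxy = Σxy − (Σx)(Σy)/n = 4477.9 − 4104.725 = 373.175
b = Sxy/Sxx = 373.175/63016.75 = 0.005922

0.006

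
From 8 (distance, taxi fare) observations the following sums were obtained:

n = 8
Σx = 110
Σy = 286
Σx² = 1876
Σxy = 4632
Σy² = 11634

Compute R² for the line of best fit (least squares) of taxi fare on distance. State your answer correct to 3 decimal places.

Sxx = Σx² − (Σx)²/n = 1876 − 1512.5 = 363.5
Sxy = Σxy − (Σx)(Σy)/n = 4632 − 3932.5 = 699.5
Syy = Σy² − (Σy)²/n = 11634 − 10224.5 = 1409.5
R² = Sxy²/(Sxx·Syy) = (699.5)²/(363.5·1409.5) = 0.955006

0.955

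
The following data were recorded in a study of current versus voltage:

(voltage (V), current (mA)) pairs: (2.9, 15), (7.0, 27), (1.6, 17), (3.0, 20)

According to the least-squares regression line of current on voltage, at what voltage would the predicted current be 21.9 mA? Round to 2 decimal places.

4.68

n = 4, Σx = 14.5, Σy = 79, Σxy = 319.7, Σx² = 68.97
Sxx = Σx² − (Σx)²/n = 68.97 − 52.5625 = 16.4075
Sxy = Σxy − (Σx)(Σy)/n = 319.7 − 286.375 = 33.325
b = Sxy/Sxx = 33.325/16.4075 = 2.031083
a = ȳ − b·x̄ = 19.75 − 2.031083·3.625 = 12.387323
Set a + b·x = 21.9: x = (21.9 − 12.387323) / 2.031083 = 4.683548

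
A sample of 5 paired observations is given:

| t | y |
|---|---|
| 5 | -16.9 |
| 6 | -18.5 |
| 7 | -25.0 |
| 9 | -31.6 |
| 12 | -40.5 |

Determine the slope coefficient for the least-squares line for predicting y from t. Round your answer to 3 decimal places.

-3.487

n = 5, Σx = 39, Σy = -132.5, Σxy = -1140.9, Σx² = 335
Sxx = Σx² − (Σx)²/n = 335 − 304.2 = 30.8
Sxy = Σxy − (Σx)(Σy)/n = -1140.9 − (-1033.5) = -107.4
b = Sxy/Sxx = -107.4/30.8 = -3.487013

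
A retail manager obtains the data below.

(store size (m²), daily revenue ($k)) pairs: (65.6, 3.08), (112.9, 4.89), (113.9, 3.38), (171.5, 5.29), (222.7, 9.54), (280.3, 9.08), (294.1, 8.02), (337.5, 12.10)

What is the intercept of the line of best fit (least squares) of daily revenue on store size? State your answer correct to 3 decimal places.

0.827

n = 8, Σx = 1598.5, Σy = 55.38, Σxy = 13158.46, Σx² = 387999.67
Sxx = Σx² − (Σx)²/n = 387999.67 − 319400.28125 = 68599.38875
Sxy = Σxy − (Σx)(Σy)/n = 13158.46 − 11065.61625 = 2092.84375
b = Sxy/Sxx = 2092.84375/68599.38875 = 0.030508
a = ȳ − b·x̄ = 6.9225 − 0.030508·199.8125 = 0.826581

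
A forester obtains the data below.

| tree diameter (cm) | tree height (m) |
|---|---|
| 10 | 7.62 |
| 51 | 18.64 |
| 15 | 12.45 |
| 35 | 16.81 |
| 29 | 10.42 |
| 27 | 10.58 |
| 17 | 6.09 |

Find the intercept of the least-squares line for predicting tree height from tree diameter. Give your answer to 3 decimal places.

n = 7, Σx = 184, Σy = 82.61, Σxy = 2493.31, Σx² = 6010
Sxx = Σx² − (Σx)²/n = 6010 − 4836.571429 = 1173.428571
Sxy = Σxy − (Σx)(Σy)/n = 2493.31 − 2171.462857 = 321.847143
b = Sxy/Sxx = 321.847143/1173.428571 = 0.274279
a = ȳ − b·x̄ = 11.801429 − 0.274279·26.285714 = 4.591802

4.592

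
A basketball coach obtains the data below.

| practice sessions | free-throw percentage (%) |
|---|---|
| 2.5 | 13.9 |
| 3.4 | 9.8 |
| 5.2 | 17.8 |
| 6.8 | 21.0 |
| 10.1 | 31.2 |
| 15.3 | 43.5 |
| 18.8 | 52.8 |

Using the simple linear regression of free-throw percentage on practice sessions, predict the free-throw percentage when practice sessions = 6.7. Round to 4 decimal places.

21.5547

n = 7, Σx = 62.1, Σy = 190, Σxy = 2276.74, Σx² = 780.63
Sxx = Σx² − (Σx)²/n = 780.63 − 550.915714 = 229.714286
Sxy = Σxy − (Σx)(Σy)/n = 2276.74 − 1685.571429 = 591.168571
b = Sxy/Sxx = 591.168571/229.714286 = 2.573495
a = ȳ − b·x̄ = 27.142857 − 2.573495·8.871429 = 4.312280
ŷ(6.7) = a + b·6.7 = 4.312280 + 2.573495·6.7 = 21.554697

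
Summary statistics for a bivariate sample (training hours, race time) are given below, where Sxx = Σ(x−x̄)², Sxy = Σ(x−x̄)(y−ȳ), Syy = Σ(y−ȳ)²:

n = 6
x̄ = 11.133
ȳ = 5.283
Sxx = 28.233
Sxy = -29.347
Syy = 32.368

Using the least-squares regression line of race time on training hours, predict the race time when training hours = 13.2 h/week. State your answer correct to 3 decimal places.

3.134

b = Sxy/Sxx = -29.347/28.233 = -1.039457
a = ȳ − b·x̄ = 5.283 − (-1.039457)·11.133 = 16.855279
ŷ(13.2) = a + b·13.2 = 16.855279 + (-1.039457)·13.2 = 3.134442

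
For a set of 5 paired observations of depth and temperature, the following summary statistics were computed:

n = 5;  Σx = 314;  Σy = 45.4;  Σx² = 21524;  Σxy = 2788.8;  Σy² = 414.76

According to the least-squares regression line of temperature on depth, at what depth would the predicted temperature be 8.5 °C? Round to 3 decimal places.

79.597

Sxx = Σx² − (Σx)²/n = 21524 − 19719.2 = 1804.8
Sxy = Σxy − (Σx)(Σy)/n = 2788.8 − 2851.12 = -62.32
b = Sxy/Sxx = -62.32/1804.8 = -0.034530
a = ȳ − b·x̄ = 9.08 − (-0.034530)·62.8 = 11.248493
Set a + b·x = 8.5: x = (8.5 − 11.248493) / (-0.034530) = 79.596919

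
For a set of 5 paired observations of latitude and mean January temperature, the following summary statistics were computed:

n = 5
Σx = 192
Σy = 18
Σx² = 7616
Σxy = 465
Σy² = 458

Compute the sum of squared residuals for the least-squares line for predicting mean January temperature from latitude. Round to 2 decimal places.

Sxx = Σx² − (Σx)²/n = 7616 − 7372.8 = 243.2
Sxy = Σxy − (Σx)(Σy)/n = 465 − 691.2 = -226.2
Syy = Σy² − (Σy)²/n = 458 − 64.8 = 393.2
b = Sxy/Sxx = -226.2/243.2 = -0.930099
SSE = Syy − b·Sxy = 393.2 − (-0.930099)·(-226.2) = 182.811678

182.81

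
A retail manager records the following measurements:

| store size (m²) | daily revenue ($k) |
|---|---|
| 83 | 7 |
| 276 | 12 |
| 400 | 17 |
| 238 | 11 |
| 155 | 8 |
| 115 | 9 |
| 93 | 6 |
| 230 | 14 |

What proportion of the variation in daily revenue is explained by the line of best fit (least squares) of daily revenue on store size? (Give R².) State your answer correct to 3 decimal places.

0.881

n = 8, Σx = 1590, Σy = 84, Σxy = 19364, Σx² = 398508, Σy² = 980
Sxx = Σx² − (Σx)²/n = 398508 − 316012.5 = 82495.5
Sxy = Σxy − (Σx)(Σy)/n = 19364 − 16695 = 2669
Syy = Σy² − (Σy)²/n = 980 − 882 = 98
R² = Sxy²/(Sxx·Syy) = (2669)²/(82495.5·98) = 0.881132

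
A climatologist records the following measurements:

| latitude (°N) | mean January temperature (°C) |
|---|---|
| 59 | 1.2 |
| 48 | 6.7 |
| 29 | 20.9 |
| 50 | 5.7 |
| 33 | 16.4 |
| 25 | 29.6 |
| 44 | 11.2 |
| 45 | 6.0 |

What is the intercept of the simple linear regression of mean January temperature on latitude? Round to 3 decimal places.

n = 8, Σx = 333, Σy = 97.7, Σxy = 3327.5, Σx² = 14801
Sxx = Σx² − (Σx)²/n = 14801 − 13861.125 = 939.875
Sxy = Σxy − (Σx)(Σy)/n = 3327.5 − 4066.7625 = -739.2625
b = Sxy/Sxx = -739.2625/939.875 = -0.786554
a = ȳ − b·x̄ = 12.2125 − (-0.786554)·41.625 = 44.952813

44.953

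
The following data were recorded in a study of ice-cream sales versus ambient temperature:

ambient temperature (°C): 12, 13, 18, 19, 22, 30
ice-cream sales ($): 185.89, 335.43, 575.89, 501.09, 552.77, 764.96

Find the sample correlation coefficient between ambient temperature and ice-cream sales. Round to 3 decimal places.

n = 6, Σx = 114, Σy = 2916.03, Σxy = 61587.74, Σx² = 2382, Σy² = 1620527.3317
Sxx = Σx² − (Σx)²/n = 2382 − 2166 = 216
Sxy = Σxy − (Σx)(Σy)/n = 61587.74 − 55404.57 = 6183.17
Syy = Σy² − (Σy)²/n = 1620527.3317 − 1417205.16015 = 203322.17155
r = Sxy/√(Sxx·Syy) = 6183.17/√(43917589.0548) = 6183.17/6627.034711 = 0.933022

0.933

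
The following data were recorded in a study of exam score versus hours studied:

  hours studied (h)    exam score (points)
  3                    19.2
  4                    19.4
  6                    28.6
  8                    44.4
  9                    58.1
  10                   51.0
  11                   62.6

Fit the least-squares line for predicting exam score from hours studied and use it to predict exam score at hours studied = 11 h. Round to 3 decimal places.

61.878

n = 7, Σx = 51, Σy = 283.3, Σxy = 2383.5, Σx² = 427
Sxx = Σx² − (Σx)²/n = 427 − 371.571429 = 55.428571
Sxy = Σxy − (Σx)(Σy)/n = 2383.5 − 2064.042857 = 319.457143
b = Sxy/Sxx = 319.457143/55.428571 = 5.763402
a = ȳ − b·x̄ = 40.471429 − 5.763402·7.285714 = -1.519072
ŷ(11) = a + b·11 = -1.519072 + 5.763402·11 = 61.878351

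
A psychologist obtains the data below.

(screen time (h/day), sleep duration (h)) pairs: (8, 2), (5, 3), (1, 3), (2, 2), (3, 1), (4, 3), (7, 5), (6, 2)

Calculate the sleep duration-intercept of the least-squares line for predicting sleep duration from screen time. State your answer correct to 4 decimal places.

2.0357

n = 8, Σx = 36, Σy = 21, Σxy = 100, Σx² = 204
Sxx = Σx² − (Σx)²/n = 204 − 162 = 42
Sxy = Σxy − (Σx)(Σy)/n = 100 − 94.5 = 5.5
b = Sxy/Sxx = 5.5/42 = 0.130952
a = ȳ − b·x̄ = 2.625 − 0.130952·4.5 = 2.035714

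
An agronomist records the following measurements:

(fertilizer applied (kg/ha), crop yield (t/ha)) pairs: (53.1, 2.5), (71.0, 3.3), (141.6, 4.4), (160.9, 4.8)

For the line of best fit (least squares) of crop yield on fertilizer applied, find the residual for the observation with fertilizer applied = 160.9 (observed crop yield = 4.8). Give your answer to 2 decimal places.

-0.01

n = 4, Σx = 426.6, Σy = 15, Σxy = 1762.41, Σx² = 53799.98
Sxx = Σx² − (Σx)²/n = 53799.98 − 45496.89 = 8303.09
Sxy = Σxy − (Σx)(Σy)/n = 1762.41 − 1599.75 = 162.66
b = Sxy/Sxx = 162.66/8303.09 = 0.019590
a = ȳ − b·x̄ = 3.75 − 0.019590·106.65 = 1.660695
ŷ(160.9) = 1.660695 + 0.019590·160.9 = 4.812774
residual = y − ŷ = 4.8 − 4.812774 = -0.012774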